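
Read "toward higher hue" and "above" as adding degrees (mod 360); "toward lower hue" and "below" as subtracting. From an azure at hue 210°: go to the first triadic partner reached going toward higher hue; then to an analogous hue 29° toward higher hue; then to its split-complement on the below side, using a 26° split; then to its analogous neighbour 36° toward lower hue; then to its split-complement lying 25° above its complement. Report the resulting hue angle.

322°

triadic ↑ +120°: 210 + 120 = 330°
analog 29° ↑ +29°: 330 + 29 = 359°
split-comp 26° ↓ +154°: 359 + 154 = 513 → 513 − 360 = 153°
analog 36° ↓ −36°: 153 − 36 = 117°
split-comp 25° ↑ +205°: 117 + 205 = 322°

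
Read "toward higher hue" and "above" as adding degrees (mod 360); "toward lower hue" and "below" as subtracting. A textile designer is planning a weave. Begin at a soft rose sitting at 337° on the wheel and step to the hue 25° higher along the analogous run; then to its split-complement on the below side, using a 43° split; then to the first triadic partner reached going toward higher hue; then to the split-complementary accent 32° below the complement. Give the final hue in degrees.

analog 25° ↑ +25°: 337 + 25 = 362 → 362 − 360 = 2°
split-comp 43° ↓ +137°: 2 + 137 = 139°
triadic ↑ +120°: 139 + 120 = 259°
split-comp 32° ↓ +148°: 259 + 148 = 407 → 407 − 360 = 47°

47°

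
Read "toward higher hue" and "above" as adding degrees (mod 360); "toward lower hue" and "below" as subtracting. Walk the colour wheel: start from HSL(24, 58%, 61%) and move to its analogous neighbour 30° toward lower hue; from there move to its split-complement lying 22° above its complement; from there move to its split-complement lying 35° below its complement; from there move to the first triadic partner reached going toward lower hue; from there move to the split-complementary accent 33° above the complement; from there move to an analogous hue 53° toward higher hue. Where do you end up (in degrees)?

127°

−30° (analog 30° ↓): 24 − 30 = -6 → -6 + 360 = 354°
+202° (split-comp 22° ↑): 354 + 202 = 556 → 556 − 360 = 196°
+145° (split-comp 35° ↓): 196 + 145 = 341°
−120° (triadic ↓): 341 − 120 = 221°
+213° (split-comp 33° ↑): 221 + 213 = 434 → 434 − 360 = 74°
+53° (analog 53° ↑): 74 + 53 = 127°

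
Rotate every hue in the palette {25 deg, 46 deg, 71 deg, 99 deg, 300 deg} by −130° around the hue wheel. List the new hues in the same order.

255°, 276°, 301°, 329°, 170°

25 − 130 = -105 → -105 + 360 = 255°
46 − 130 = -84 → -84 + 360 = 276°
71 − 130 = -59 → -59 + 360 = 301°
99 − 130 = -31 → -31 + 360 = 329°
300 − 130 = 170°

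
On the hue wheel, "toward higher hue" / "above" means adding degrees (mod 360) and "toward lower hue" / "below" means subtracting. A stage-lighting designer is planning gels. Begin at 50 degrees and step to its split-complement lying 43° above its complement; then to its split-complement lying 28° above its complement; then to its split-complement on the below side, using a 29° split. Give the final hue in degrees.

272°

split-comp 43° ↑ +223°: 50 + 223 = 273°
split-comp 28° ↑ +208°: 273 + 208 = 481 → 481 − 360 = 121°
split-comp 29° ↓ +151°: 121 + 151 = 272°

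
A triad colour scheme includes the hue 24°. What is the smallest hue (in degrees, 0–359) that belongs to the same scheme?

24°

A triad places three hues 120° apart.
The full set through 24° is {24°, 144°, 264°}.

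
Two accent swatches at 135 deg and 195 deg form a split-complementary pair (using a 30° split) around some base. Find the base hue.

The accents sit 30° either side of the complement, so the complement is their short-arc midpoint on the wheel.
Short-arc midpoint of 135° and 195°: 165°.
Base is 180° from the complement: 165 − 180 = -15 → -15 + 360 = 345°

345°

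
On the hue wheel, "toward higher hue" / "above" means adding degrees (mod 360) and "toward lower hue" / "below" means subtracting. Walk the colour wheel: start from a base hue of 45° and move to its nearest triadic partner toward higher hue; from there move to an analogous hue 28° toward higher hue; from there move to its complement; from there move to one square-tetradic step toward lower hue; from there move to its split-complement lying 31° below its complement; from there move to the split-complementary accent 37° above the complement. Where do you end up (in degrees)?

45 + 120 = 165°   (triadic ↑)
165 + 28 = 193°   (analog 28° ↑)
193 + 180 = 373 → 373 − 360 = 13°   (complement)
13 − 90 = -77 → -77 + 360 = 283°   (square ↓)
283 + 149 = 432 → 432 − 360 = 72°   (split-comp 31° ↓)
72 + 217 = 289°   (split-comp 37° ↑)

289°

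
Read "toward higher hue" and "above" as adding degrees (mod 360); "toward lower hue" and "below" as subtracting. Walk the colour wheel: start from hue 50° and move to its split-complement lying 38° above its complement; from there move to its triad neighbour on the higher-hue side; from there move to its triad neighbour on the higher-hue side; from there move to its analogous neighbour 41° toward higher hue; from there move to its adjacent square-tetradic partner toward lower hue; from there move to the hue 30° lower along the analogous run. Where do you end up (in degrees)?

69°

split-comp 38° ↑ +218°: 50 + 218 = 268°
triadic ↑ +120°: 268 + 120 = 388 → 388 − 360 = 28°
triadic ↑ +120°: 28 + 120 = 148°
analog 41° ↑ +41°: 148 + 41 = 189°
square ↓ −90°: 189 − 90 = 99°
analog 30° ↓ −30°: 99 − 30 = 69°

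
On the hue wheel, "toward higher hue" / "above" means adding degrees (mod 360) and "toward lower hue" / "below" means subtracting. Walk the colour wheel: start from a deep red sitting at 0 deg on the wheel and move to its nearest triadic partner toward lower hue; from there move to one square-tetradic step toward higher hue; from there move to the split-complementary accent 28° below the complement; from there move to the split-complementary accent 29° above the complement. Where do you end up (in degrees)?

triadic ↓ −120°: 0 − 120 = -120 → -120 + 360 = 240°
square ↑ +90°: 240 + 90 = 330°
split-comp 28° ↓ +152°: 330 + 152 = 482 → 482 − 360 = 122°
split-comp 29° ↑ +209°: 122 + 209 = 331°

331°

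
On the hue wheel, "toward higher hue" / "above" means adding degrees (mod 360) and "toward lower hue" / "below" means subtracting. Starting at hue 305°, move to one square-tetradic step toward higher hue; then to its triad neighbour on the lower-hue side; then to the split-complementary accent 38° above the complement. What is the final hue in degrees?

305 + 90 = 395 → 395 − 360 = 35°   (square ↑)
35 − 120 = -85 → -85 + 360 = 275°   (triadic ↓)
275 + 218 = 493 → 493 − 360 = 133°   (split-comp 38° ↑)

133°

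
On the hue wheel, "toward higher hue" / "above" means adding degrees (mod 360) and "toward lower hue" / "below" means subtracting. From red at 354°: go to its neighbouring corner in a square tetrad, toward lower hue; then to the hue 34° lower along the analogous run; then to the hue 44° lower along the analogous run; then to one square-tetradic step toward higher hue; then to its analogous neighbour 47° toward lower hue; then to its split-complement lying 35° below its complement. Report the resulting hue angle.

14°

354 − 90 = 264°   (square ↓)
264 − 34 = 230°   (analog 34° ↓)
230 − 44 = 186°   (analog 44° ↓)
186 + 90 = 276°   (square ↑)
276 − 47 = 229°   (analog 47° ↓)
229 + 145 = 374 → 374 − 360 = 14°   (split-comp 35° ↓)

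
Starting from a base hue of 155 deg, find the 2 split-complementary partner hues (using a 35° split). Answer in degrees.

Split-complementary hues sit 35° either side of the complement.
Complement of 155 deg: 155 + 180 = 335°
335 − 35 = 300°
335 + 35 = 370 → 370 − 360 = 10°

300° and 10°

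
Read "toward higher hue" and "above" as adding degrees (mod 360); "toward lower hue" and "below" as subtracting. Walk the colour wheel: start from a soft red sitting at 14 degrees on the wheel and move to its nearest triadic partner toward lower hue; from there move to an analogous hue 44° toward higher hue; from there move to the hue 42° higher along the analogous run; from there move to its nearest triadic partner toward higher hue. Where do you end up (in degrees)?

100°

14 − 120 = -106 → -106 + 360 = 254°   (triadic ↓)
254 + 44 = 298°   (analog 44° ↑)
298 + 42 = 340°   (analog 42° ↑)
340 + 120 = 460 → 460 − 360 = 100°   (triadic ↑)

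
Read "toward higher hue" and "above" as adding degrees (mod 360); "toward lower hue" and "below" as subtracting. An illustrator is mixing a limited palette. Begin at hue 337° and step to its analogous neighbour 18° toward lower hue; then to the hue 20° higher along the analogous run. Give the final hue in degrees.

339°

337 − 18 = 319°   (analog 18° ↓)
319 + 20 = 339°   (analog 20° ↑)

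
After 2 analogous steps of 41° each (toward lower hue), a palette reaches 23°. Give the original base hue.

2 steps of 41° (toward lower hue) give a net shift of −82°.
Start = end − shift: 23 + 82 = 105°

105°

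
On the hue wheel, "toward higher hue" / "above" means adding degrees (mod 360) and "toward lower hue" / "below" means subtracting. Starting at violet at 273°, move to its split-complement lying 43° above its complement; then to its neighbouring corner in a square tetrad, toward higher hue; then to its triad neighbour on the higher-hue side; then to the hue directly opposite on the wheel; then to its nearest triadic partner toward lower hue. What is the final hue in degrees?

split-comp 43° ↑ +223°: 273 + 223 = 496 → 496 − 360 = 136°
square ↑ +90°: 136 + 90 = 226°
triadic ↑ +120°: 226 + 120 = 346°
complement +180°: 346 + 180 = 526 → 526 − 360 = 166°
triadic ↓ −120°: 166 − 120 = 46°

46°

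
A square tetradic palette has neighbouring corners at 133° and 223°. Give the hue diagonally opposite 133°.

313°

A square tetradic scheme places four hues 90° apart; opposite corners are 180° apart.
133 + 180 = 313°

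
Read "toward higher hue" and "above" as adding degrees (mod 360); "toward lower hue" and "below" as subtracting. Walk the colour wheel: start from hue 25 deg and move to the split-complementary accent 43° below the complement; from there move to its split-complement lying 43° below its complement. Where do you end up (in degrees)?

+137° (split-comp 43° ↓): 25 + 137 = 162°
+137° (split-comp 43° ↓): 162 + 137 = 299°

299°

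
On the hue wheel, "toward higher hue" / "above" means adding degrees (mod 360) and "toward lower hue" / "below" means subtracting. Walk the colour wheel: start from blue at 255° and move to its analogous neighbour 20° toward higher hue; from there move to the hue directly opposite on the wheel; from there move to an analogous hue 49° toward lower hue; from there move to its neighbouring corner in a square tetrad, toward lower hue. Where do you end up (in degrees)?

316°

255 + 20 = 275°   (analog 20° ↑)
275 + 180 = 455 → 455 − 360 = 95°   (complement)
95 − 49 = 46°   (analog 49° ↓)
46 − 90 = -44 → -44 + 360 = 316°   (square ↓)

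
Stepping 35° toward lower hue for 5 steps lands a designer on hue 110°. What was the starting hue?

5 steps of 35° (toward lower hue) give a net shift of −175°.
Start = end − shift: 110 + 175 = 285°

285°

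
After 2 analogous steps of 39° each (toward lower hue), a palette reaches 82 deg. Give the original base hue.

2 steps of 39° (toward lower hue) give a net shift of −78°.
Start = end − shift: 82 + 78 = 160°

160°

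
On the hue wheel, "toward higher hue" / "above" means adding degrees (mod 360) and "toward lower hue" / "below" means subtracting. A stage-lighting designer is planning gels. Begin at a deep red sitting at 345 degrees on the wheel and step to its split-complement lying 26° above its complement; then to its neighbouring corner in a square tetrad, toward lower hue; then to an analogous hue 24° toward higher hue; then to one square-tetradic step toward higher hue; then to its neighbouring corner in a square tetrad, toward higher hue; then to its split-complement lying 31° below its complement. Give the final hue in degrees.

split-comp 26° ↑ +206°: 345 + 206 = 551 → 551 − 360 = 191°
square ↓ −90°: 191 − 90 = 101°
analog 24° ↑ +24°: 101 + 24 = 125°
square ↑ +90°: 125 + 90 = 215°
square ↑ +90°: 215 + 90 = 305°
split-comp 31° ↓ +149°: 305 + 149 = 454 → 454 − 360 = 94°

94°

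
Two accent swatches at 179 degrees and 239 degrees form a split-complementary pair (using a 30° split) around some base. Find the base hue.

29°

The accents sit 30° either side of the complement, so the complement is their short-arc midpoint on the wheel.
Short-arc midpoint of 179° and 239°: 209°.
Base is 180° from the complement: 209 − 180 = 29°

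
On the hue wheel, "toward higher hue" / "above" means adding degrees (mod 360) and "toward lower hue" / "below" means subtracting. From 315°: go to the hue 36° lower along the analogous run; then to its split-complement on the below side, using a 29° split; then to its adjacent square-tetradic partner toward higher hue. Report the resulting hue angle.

160°

analog 36° ↓ −36°: 315 − 36 = 279°
split-comp 29° ↓ +151°: 279 + 151 = 430 → 430 − 360 = 70°
square ↑ +90°: 70 + 90 = 160°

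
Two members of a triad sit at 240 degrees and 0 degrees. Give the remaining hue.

A triad spaces three hues 120° apart.
The full set is {0°, 120°, 240°}.

120°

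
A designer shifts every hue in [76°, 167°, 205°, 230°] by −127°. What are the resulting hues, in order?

309°, 40°, 78°, 103°

76 − 127 = -51 → -51 + 360 = 309°
167 − 127 = 40°
205 − 127 = 78°
230 − 127 = 103°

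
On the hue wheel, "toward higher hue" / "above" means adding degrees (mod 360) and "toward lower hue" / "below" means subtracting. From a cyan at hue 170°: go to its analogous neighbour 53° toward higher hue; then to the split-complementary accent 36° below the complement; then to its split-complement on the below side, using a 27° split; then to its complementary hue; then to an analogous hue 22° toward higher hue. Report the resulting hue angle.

2°

170 + 53 = 223°   (analog 53° ↑)
223 + 144 = 367 → 367 − 360 = 7°   (split-comp 36° ↓)
7 + 153 = 160°   (split-comp 27° ↓)
160 + 180 = 340°   (complement)
340 + 22 = 362 → 362 − 360 = 2°   (analog 22° ↑)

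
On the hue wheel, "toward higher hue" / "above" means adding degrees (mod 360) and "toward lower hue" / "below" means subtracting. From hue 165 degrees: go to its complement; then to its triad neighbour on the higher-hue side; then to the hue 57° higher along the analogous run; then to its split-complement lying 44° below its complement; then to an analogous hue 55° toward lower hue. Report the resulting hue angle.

165 + 180 = 345°   (complement)
345 + 120 = 465 → 465 − 360 = 105°   (triadic ↑)
105 + 57 = 162°   (analog 57° ↑)
162 + 136 = 298°   (split-comp 44° ↓)
298 − 55 = 243°   (analog 55° ↓)

243°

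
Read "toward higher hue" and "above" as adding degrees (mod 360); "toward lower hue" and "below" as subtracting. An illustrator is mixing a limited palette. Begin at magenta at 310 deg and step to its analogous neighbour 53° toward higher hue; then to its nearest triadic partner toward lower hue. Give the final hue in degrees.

243°

analog 53° ↑ +53°: 310 + 53 = 363 → 363 − 360 = 3°
triadic ↓ −120°: 3 − 120 = -117 → -117 + 360 = 243°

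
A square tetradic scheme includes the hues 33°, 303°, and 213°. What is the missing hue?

A square tetradic scheme places four hues every 90°.
The full set through 33° is {33°, 123°, 213°, 303°}.
Given {33°, 213°, 303°}, the missing hue is 123°.

123°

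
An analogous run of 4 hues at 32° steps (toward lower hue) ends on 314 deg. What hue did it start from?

3 steps of 32° (toward lower hue) give a net shift of −96°.
Start = end − shift: 314 + 96 = 410 → 410 − 360 = 50°

50°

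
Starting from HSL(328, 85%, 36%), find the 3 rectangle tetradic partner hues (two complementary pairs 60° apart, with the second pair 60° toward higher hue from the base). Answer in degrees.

28°, 148°, 208°

A rectangular tetradic uses two complementary pairs 60° apart: offsets 0°, 60°, 180°, 240°.
328 + 60 = 388 → 388 − 360 = 28°
328 + 180 = 508 → 508 − 360 = 148°
328 + 240 = 568 → 568 − 360 = 208°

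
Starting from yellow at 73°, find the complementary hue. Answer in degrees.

The complement sits 180° across the wheel.
73 + 180 = 253°

253°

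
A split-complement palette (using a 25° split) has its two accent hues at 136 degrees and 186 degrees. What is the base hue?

The accents sit 25° either side of the complement, so the complement is their short-arc midpoint on the wheel.
Short-arc midpoint of 136° and 186°: 161°.
Base is 180° from the complement: 161 − 180 = -19 → -19 + 360 = 341°

341°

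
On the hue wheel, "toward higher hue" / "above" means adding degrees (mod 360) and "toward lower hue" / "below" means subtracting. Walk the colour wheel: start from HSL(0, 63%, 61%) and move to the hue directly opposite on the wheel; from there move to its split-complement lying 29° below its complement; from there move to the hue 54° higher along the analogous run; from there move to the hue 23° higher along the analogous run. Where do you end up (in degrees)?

+180° (complement): 0 + 180 = 180°
+151° (split-comp 29° ↓): 180 + 151 = 331°
+54° (analog 54° ↑): 331 + 54 = 385 → 385 − 360 = 25°
+23° (analog 23° ↑): 25 + 23 = 48°

48°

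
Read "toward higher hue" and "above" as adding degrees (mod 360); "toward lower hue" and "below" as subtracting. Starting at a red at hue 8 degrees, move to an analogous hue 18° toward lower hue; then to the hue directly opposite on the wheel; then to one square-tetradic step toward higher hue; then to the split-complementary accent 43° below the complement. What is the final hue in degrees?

analog 18° ↓ −18°: 8 − 18 = -10 → -10 + 360 = 350°
complement +180°: 350 + 180 = 530 → 530 − 360 = 170°
square ↑ +90°: 170 + 90 = 260°
split-comp 43° ↓ +137°: 260 + 137 = 397 → 397 − 360 = 37°

37°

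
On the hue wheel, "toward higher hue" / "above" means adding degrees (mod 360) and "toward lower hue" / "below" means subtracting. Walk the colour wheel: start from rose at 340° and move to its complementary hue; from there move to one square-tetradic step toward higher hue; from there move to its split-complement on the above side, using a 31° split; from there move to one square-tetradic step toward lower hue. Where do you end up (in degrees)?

+180° (complement): 340 + 180 = 520 → 520 − 360 = 160°
+90° (square ↑): 160 + 90 = 250°
+211° (split-comp 31° ↑): 250 + 211 = 461 → 461 − 360 = 101°
−90° (square ↓): 101 − 90 = 11°

11°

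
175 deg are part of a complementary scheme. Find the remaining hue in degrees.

The complement sits 180° across the wheel.
The full set through 175° is {175°, 355°}.
Given {175°}, the missing hue is 355°.

355°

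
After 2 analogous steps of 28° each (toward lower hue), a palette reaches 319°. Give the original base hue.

2 steps of 28° (toward lower hue) give a net shift of −56°.
Start = end − shift: 319 + 56 = 375 → 375 − 360 = 15°

15°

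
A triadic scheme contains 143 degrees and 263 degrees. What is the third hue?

23°

A triad spaces three hues 120° apart.
The full set is {23°, 143°, 263°}.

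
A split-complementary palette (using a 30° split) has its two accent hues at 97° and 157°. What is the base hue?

The accents sit 30° either side of the complement, so the complement is their short-arc midpoint on the wheel.
Short-arc midpoint of 97° and 157°: 127°.
Base is 180° from the complement: 127 − 180 = -53 → -53 + 360 = 307°

307°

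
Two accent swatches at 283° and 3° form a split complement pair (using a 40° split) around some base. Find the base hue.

143°

The accents sit 40° either side of the complement, so the complement is their short-arc midpoint on the wheel.
Short-arc midpoint of 283° and 3°: 323°.
Base is 180° from the complement: 323 − 180 = 143°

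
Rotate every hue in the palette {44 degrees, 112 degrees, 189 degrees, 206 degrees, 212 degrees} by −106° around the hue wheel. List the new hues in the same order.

298°, 6°, 83°, 100°, 106°

44 − 106 = -62 → -62 + 360 = 298°
112 − 106 = 6°
189 − 106 = 83°
206 − 106 = 100°
212 − 106 = 106°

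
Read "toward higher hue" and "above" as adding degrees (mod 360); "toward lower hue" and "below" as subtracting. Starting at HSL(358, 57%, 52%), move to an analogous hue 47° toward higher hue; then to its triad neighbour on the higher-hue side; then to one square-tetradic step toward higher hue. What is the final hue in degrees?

358 + 47 = 405 → 405 − 360 = 45°   (analog 47° ↑)
45 + 120 = 165°   (triadic ↑)
165 + 90 = 255°   (square ↑)

255°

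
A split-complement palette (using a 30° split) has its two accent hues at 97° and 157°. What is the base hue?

307°

The accents sit 30° either side of the complement, so the complement is their short-arc midpoint on the wheel.
Short-arc midpoint of 97° and 157°: 127°.
Base is 180° from the complement: 127 − 180 = -53 → -53 + 360 = 307°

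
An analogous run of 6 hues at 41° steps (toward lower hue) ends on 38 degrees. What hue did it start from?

243°

5 steps of 41° (toward lower hue) give a net shift of −205°.
Start = end − shift: 38 + 205 = 243°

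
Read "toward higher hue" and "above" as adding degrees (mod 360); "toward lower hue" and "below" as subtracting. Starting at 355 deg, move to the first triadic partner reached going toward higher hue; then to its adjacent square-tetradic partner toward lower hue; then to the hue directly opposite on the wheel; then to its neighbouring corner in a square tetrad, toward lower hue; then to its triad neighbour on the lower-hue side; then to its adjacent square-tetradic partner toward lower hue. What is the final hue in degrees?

+120° (triadic ↑): 355 + 120 = 475 → 475 − 360 = 115°
−90° (square ↓): 115 − 90 = 25°
+180° (complement): 25 + 180 = 205°
−90° (square ↓): 205 − 90 = 115°
−120° (triadic ↓): 115 − 120 = -5 → -5 + 360 = 355°
−90° (square ↓): 355 − 90 = 265°

265°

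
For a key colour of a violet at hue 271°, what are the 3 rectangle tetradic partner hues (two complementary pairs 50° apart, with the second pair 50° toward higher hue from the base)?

321°, 91°, 141°

A rectangular tetradic uses two complementary pairs 50° apart: offsets 0°, 50°, 180°, 230°.
271 + 50 = 321°
271 + 180 = 451 → 451 − 360 = 91°
271 + 230 = 501 → 501 − 360 = 141°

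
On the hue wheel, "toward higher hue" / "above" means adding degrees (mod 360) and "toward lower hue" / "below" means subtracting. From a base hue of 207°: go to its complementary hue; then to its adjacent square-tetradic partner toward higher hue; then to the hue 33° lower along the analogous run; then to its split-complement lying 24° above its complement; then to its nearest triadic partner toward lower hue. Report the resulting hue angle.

168°

complement +180°: 207 + 180 = 387 → 387 − 360 = 27°
square ↑ +90°: 27 + 90 = 117°
analog 33° ↓ −33°: 117 − 33 = 84°
split-comp 24° ↑ +204°: 84 + 204 = 288°
triadic ↓ −120°: 288 − 120 = 168°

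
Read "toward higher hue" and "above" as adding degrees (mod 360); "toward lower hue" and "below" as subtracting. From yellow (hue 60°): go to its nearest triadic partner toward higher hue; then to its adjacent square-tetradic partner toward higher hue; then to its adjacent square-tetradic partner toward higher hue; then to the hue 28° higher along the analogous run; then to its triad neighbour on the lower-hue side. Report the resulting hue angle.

+120° (triadic ↑): 60 + 120 = 180°
+90° (square ↑): 180 + 90 = 270°
+90° (square ↑): 270 + 90 = 360 → 360 − 360 = 0°
+28° (analog 28° ↑): 0 + 28 = 28°
−120° (triadic ↓): 28 − 120 = -92 → -92 + 360 = 268°

268°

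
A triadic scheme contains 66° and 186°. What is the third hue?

A triad spaces three hues 120° apart.
The full set is {66°, 186°, 306°}.

306°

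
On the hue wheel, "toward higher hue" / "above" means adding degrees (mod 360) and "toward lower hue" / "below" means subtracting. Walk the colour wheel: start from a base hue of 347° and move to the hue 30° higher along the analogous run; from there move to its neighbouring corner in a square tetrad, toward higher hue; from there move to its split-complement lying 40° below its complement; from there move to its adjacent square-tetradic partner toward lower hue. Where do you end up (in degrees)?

157°

+30° (analog 30° ↑): 347 + 30 = 377 → 377 − 360 = 17°
+90° (square ↑): 17 + 90 = 107°
+140° (split-comp 40° ↓): 107 + 140 = 247°
−90° (square ↓): 247 − 90 = 157°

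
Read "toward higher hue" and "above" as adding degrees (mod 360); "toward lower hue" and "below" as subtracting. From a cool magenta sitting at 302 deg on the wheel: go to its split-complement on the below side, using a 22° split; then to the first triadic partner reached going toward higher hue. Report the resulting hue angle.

split-comp 22° ↓ +158°: 302 + 158 = 460 → 460 − 360 = 100°
triadic ↑ +120°: 100 + 120 = 220°

220°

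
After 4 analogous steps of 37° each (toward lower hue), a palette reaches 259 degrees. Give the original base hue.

4 steps of 37° (toward lower hue) give a net shift of −148°.
Start = end − shift: 259 + 148 = 407 → 407 − 360 = 47°

47°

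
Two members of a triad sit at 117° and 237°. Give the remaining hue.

A triad spaces three hues 120° apart.
The full set is {117°, 237°, 357°}.

357°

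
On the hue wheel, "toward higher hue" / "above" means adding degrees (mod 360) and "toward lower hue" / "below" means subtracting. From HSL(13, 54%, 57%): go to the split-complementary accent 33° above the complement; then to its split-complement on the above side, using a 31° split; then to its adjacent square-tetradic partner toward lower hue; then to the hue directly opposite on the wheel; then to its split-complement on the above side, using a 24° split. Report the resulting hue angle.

11°

13 + 213 = 226°   (split-comp 33° ↑)
226 + 211 = 437 → 437 − 360 = 77°   (split-comp 31° ↑)
77 − 90 = -13 → -13 + 360 = 347°   (square ↓)
347 + 180 = 527 → 527 − 360 = 167°   (complement)
167 + 204 = 371 → 371 − 360 = 11°   (split-comp 24° ↑)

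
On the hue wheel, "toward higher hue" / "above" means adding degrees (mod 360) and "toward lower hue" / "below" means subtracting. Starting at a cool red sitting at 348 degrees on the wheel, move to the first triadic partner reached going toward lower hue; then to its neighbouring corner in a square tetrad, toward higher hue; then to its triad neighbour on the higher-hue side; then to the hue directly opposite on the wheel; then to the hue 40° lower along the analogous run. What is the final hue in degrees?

−120° (triadic ↓): 348 − 120 = 228°
+90° (square ↑): 228 + 90 = 318°
+120° (triadic ↑): 318 + 120 = 438 → 438 − 360 = 78°
+180° (complement): 78 + 180 = 258°
−40° (analog 40° ↓): 258 − 40 = 218°

218°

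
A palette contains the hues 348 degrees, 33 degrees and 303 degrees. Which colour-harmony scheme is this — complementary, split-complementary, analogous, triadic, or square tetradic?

Sort the hues: 33°, 303°, 348°.
Successive gaps around the wheel: 270°, 45°, 45°.
A run of hues at equal small steps (45°) with one large closing gap is an analogous group.

analogous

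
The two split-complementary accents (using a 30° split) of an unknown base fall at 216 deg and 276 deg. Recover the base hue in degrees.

66°

The accents sit 30° either side of the complement, so the complement is their short-arc midpoint on the wheel.
Short-arc midpoint of 216° and 276°: 246°.
Base is 180° from the complement: 246 − 180 = 66°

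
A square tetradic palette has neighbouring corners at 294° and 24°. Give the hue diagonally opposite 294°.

114°

A square tetradic scheme places four hues 90° apart; opposite corners are 180° apart.
294 + 180 = 474 → 474 − 360 = 114°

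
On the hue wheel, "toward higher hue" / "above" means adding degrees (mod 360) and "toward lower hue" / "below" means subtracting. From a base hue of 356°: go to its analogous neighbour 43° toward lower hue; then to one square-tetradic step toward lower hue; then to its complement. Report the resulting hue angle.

356 − 43 = 313°   (analog 43° ↓)
313 − 90 = 223°   (square ↓)
223 + 180 = 403 → 403 − 360 = 43°   (complement)

43°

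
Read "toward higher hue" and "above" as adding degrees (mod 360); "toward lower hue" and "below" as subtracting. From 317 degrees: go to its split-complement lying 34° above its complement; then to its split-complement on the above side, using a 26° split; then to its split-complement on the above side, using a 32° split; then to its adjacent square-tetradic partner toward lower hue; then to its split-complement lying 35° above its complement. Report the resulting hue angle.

354°

317 + 214 = 531 → 531 − 360 = 171°   (split-comp 34° ↑)
171 + 206 = 377 → 377 − 360 = 17°   (split-comp 26° ↑)
17 + 212 = 229°   (split-comp 32° ↑)
229 − 90 = 139°   (square ↓)
139 + 215 = 354°   (split-comp 35° ↑)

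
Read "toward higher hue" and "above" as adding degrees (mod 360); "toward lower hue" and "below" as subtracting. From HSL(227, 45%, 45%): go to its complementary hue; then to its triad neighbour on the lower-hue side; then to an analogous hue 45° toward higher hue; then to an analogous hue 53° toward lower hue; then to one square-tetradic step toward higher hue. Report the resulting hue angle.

complement +180°: 227 + 180 = 407 → 407 − 360 = 47°
triadic ↓ −120°: 47 − 120 = -73 → -73 + 360 = 287°
analog 45° ↑ +45°: 287 + 45 = 332°
analog 53° ↓ −53°: 332 − 53 = 279°
square ↑ +90°: 279 + 90 = 369 → 369 − 360 = 9°

9°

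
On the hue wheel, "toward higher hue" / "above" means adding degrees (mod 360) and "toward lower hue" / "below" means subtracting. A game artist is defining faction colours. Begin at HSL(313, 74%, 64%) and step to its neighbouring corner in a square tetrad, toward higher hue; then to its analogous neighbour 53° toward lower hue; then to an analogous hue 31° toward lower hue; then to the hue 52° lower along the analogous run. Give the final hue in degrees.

267°

square ↑ +90°: 313 + 90 = 403 → 403 − 360 = 43°
analog 53° ↓ −53°: 43 − 53 = -10 → -10 + 360 = 350°
analog 31° ↓ −31°: 350 − 31 = 319°
analog 52° ↓ −52°: 319 − 52 = 267°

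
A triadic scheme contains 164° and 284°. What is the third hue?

44°

A triad spaces three hues 120° apart.
The full set is {44°, 164°, 284°}.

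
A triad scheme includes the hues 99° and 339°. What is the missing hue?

A triad places three hues 120° apart.
The full set through 99° is {99°, 219°, 339°}.
Given {99°, 339°}, the missing hue is 219°.

219°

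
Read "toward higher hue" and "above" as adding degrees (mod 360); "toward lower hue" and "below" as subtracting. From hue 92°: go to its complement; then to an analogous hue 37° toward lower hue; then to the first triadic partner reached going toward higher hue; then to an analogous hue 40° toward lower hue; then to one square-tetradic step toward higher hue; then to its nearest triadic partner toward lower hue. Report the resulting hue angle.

complement +180°: 92 + 180 = 272°
analog 37° ↓ −37°: 272 − 37 = 235°
triadic ↑ +120°: 235 + 120 = 355°
analog 40° ↓ −40°: 355 − 40 = 315°
square ↑ +90°: 315 + 90 = 405 → 405 − 360 = 45°
triadic ↓ −120°: 45 − 120 = -75 → -75 + 360 = 285°

285°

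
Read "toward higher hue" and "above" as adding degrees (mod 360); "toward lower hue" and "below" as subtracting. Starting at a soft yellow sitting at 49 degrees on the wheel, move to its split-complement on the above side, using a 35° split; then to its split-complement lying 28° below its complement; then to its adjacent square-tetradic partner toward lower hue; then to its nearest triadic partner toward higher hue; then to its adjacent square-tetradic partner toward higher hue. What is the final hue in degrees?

+215° (split-comp 35° ↑): 49 + 215 = 264°
+152° (split-comp 28° ↓): 264 + 152 = 416 → 416 − 360 = 56°
−90° (square ↓): 56 − 90 = -34 → -34 + 360 = 326°
+120° (triadic ↑): 326 + 120 = 446 → 446 − 360 = 86°
+90° (square ↑): 86 + 90 = 176°

176°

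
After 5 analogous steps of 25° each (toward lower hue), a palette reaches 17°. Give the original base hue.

5 steps of 25° (toward lower hue) give a net shift of −125°.
Start = end − shift: 17 + 125 = 142°

142°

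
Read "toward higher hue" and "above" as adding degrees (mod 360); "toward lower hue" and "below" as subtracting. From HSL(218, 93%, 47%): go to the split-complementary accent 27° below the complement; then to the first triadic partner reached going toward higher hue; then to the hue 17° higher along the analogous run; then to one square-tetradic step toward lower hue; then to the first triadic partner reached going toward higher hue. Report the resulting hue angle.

178°

split-comp 27° ↓ +153°: 218 + 153 = 371 → 371 − 360 = 11°
triadic ↑ +120°: 11 + 120 = 131°
analog 17° ↑ +17°: 131 + 17 = 148°
square ↓ −90°: 148 − 90 = 58°
triadic ↑ +120°: 58 + 120 = 178°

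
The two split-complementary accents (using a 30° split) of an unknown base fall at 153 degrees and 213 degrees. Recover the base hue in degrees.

3°

The accents sit 30° either side of the complement, so the complement is their short-arc midpoint on the wheel.
Short-arc midpoint of 153° and 213°: 183°.
Base is 180° from the complement: 183 − 180 = 3°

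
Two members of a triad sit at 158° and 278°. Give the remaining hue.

A triad spaces three hues 120° apart.
The full set is {38°, 158°, 278°}.

38°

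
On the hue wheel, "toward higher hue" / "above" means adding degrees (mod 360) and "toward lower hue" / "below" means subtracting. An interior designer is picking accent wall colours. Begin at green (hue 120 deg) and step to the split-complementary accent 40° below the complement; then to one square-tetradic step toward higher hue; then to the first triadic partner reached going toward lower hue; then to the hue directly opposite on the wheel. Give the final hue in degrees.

50°

120 + 140 = 260°   (split-comp 40° ↓)
260 + 90 = 350°   (square ↑)
350 − 120 = 230°   (triadic ↓)
230 + 180 = 410 → 410 − 360 = 50°   (complement)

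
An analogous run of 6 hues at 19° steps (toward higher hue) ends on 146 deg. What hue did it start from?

5 steps of 19° (toward higher hue) give a net shift of +95°.
Start = end − shift: 146 − 95 = 51°

51°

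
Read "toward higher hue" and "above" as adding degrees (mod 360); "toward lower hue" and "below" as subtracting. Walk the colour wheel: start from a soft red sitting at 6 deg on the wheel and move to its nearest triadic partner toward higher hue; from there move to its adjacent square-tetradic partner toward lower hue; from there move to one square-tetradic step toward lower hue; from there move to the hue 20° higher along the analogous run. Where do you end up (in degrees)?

+120° (triadic ↑): 6 + 120 = 126°
−90° (square ↓): 126 − 90 = 36°
−90° (square ↓): 36 − 90 = -54 → -54 + 360 = 306°
+20° (analog 20° ↑): 306 + 20 = 326°

326°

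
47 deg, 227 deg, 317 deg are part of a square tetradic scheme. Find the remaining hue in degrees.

137°

A square tetradic scheme places four hues every 90°.
The full set through 47° is {47°, 137°, 227°, 317°}.
Given {47°, 227°, 317°}, the missing hue is 137°.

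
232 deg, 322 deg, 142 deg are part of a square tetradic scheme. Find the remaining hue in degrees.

52°

A square tetradic scheme places four hues every 90°.
The full set through 142° is {52°, 142°, 232°, 322°}.
Given {142°, 232°, 322°}, the missing hue is 52°.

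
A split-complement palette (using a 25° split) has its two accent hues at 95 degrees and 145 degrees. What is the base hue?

300°

The accents sit 25° either side of the complement, so the complement is their short-arc midpoint on the wheel.
Short-arc midpoint of 95° and 145°: 120°.
Base is 180° from the complement: 120 − 180 = -60 → -60 + 360 = 300°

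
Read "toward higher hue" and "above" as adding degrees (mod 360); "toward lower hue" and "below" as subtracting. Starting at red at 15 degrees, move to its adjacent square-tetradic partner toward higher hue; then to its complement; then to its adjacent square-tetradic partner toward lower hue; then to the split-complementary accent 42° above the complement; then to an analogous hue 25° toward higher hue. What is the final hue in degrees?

square ↑ +90°: 15 + 90 = 105°
complement +180°: 105 + 180 = 285°
square ↓ −90°: 285 − 90 = 195°
split-comp 42° ↑ +222°: 195 + 222 = 417 → 417 − 360 = 57°
analog 25° ↑ +25°: 57 + 25 = 82°

82°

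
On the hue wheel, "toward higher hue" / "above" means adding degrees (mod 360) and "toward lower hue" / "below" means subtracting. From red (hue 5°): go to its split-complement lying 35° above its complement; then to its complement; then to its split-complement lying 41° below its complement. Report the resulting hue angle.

179°

5 + 215 = 220°   (split-comp 35° ↑)
220 + 180 = 400 → 400 − 360 = 40°   (complement)
40 + 139 = 179°   (split-comp 41° ↓)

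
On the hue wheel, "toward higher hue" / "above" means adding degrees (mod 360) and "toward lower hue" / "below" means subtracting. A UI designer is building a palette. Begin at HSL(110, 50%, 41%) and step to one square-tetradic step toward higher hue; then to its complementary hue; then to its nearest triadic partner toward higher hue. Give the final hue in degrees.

+90° (square ↑): 110 + 90 = 200°
+180° (complement): 200 + 180 = 380 → 380 − 360 = 20°
+120° (triadic ↑): 20 + 120 = 140°

140°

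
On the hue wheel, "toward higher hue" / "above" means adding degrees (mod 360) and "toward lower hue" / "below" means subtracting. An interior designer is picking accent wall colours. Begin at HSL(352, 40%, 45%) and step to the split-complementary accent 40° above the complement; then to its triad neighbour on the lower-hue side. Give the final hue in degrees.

+220° (split-comp 40° ↑): 352 + 220 = 572 → 572 − 360 = 212°
−120° (triadic ↓): 212 − 120 = 92°

92°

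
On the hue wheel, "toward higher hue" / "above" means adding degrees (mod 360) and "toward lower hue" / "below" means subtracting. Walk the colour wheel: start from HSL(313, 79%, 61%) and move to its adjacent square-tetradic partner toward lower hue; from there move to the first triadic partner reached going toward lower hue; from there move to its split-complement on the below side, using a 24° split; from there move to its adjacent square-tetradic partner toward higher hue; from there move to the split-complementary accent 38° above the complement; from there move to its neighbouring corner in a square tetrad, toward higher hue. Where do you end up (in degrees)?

297°

−90° (square ↓): 313 − 90 = 223°
−120° (triadic ↓): 223 − 120 = 103°
+156° (split-comp 24° ↓): 103 + 156 = 259°
+90° (square ↑): 259 + 90 = 349°
+218° (split-comp 38° ↑): 349 + 218 = 567 → 567 − 360 = 207°
+90° (square ↑): 207 + 90 = 297°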